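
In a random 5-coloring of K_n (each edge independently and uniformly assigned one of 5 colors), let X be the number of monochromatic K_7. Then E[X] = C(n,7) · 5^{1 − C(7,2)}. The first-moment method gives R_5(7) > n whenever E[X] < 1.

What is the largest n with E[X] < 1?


We need C(n, 7) · 5^{1 − 21} < 1, i.e. C(n, 7) < 5^{21 − 1} = 95367431640625.
Check values of n near the boundary:
  n = 334: C(334, 7) = 86359460961576; 86359460961576 < 95367431640625? YES
  n = 335: C(335, 7) = 88202498238195; 88202498238195 < 95367431640625? YES
  n = 336: C(336, 7) = 90079147136880; 90079147136880 < 95367431640625? YES
  n = 337: C(337, 7) = 91989916924632; 91989916924632 < 95367431640625? YES
  n = 338: C(338, 7) = 93935323022736; 93935323022736 < 95367431640625? YES
  n = 339: C(339, 7) = 95915887062372; 95915887062372 < 95367431640625? NO
  n = 340: C(340, 7) = 97932136940560; 97932136940560 < 95367431640625? NO
The largest n with C(n, 7) < 95367431640625 is n = 338 (where E[X] = 93935323022736/95367431640625 ≈ 0.984983). Hence R_5(7) > 338, i.e. R_5(7) ≥ 339.

Largest n = 338; hence R_5(7) > 338.


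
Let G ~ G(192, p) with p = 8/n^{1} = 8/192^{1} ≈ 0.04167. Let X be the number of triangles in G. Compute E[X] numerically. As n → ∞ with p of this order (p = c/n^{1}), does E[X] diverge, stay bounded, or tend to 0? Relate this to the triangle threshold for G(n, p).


Number of potential triangles: C(192, 3) = 1161280.
Each occurs with probability p³ ≈ (0.04167)³ ≈ 7.233796e-05.
By linearity: E[X] = C(192, 3)·p³ ≈ 1161280 · 7.233796e-05 ≈ 84.0046.
Here α = 1, so p = 8/n is exactly at the triangle threshold p ~ 1/n. Asymptotically E[X] → c³/6 = 8³/6 = 256/3 ≈ 85.3333, a bounded constant. In this regime the triangle count is asymptotically Poisson(c³/6).

E[X] ≈ 84.0046; in regime p = Θ(1/n^{1}) E[X] stays bounded (at the triangle threshold p ~ 1/n).


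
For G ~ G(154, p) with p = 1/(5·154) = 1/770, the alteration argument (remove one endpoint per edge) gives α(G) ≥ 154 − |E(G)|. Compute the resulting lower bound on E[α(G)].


E[|E(G)|] = C(154, 2)·p = 11781 · (1/770) = 153/10.
E[α(G)] ≥ n − E[|E(G)|] = 154 − 153/10 = 1387/10.
Numerically: ≈ 138.700.
(This is only a lower bound; the true E[α(G)] may be larger.)

E[α(G)] ≥ 1387/10 ≈ 138.700.


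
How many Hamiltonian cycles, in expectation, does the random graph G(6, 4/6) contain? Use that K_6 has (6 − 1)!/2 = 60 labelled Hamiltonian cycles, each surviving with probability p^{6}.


K_6 has (6 − 1)!/2 = 60 labelled Hamiltonian cycles.
For each such Hamiltonian cycle H, let X_H = 1 if all 6 edges of H are present in G. Then P[X_H = 1] = p^{6} = (2/3)^{6} = 64/729.
Summing the indicators: E[X] = Σ_H E[X_H] = 60 · p^{6} = 60 · 64/729 = 1280/243.
Numerically: E[X] ≈ 5.2675.

E[X] = 60 · (2/3)^{6} = 1280/243 ≈ 5.2675.


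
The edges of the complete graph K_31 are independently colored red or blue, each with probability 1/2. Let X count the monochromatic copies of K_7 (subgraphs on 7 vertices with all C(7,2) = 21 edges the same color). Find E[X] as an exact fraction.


Let X = Σ_S X_S over the C(31, 7) = 2629575 subsets S of size 7, where X_S = 1 if the K_7 on S is monochromatic.
For a fixed S, the K_7 on S has C(7, 2) = 21 edges. P[all 21 edges red] = (1/2)^21, and likewise for blue, so P[monochromatic] = 2·(1/2)^21 = 2^{1 − 21} = 1/1048576.
Summing: E[X] = C(31, 7) · 2^{1 − 21} = 2629575 · 1/1048576 = 2629575/1048576.
Numerically: E[X] ≈ 2.5078.

E[X] = C(31,7)·2^(1−C(7,2)) = 2629575/1048576 ≈ 2.5078.


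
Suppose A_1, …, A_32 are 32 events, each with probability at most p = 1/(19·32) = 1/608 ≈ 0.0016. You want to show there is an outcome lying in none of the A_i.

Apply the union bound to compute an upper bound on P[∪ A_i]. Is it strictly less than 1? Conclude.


Union bound: P[∪_{i=1}^{32} A_i] ≤ Σ_i P[A_i] ≤ 32·p = 32·(1/608) = 1/19.
Numerically: 1/19 ≈ 0.0526.
Is 1/19 < 1? YES.
Since P[∪ A_i] ≤ 1/19 < 1, the complement has P[∩ A_i^c] ≥ 1 − 1/19 = 18/19 > 0, so some outcome avoids every A_i.

32·p = 1/19 ≈ 0.0526; existence CERTIFIED by the union bound.


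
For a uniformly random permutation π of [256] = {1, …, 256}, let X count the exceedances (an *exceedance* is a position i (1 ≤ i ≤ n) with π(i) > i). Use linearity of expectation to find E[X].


Write X = Σ_{i=1}^{256} X_i, where X_i = 1_{π(i) > i}.
For each fixed i, π(i) is uniform over {1, …, 256} (marginal of a uniform permutation), so P[π(i) > i] = (n − i)/n. Summing: Σ_{i=1}^{256} (n − i)/n = (0 + 1 + … + 255)/256 = 256(256 − 1)/(2·256) = (256 − 1)/2.
Hence E[X] = Σ_{i=1}^{256} (256 − i)/256 = 255/2 ≈ 127.500.

E[X] = 255/2 = 127.500.


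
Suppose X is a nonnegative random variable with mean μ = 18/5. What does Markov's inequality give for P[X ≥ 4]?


μ = E[X] = 18/5, a = 4.
Markov: P[X ≥ 4] ≤ μ/a = (18/5)/4 = 9/10.
Numerically: ≈ 0.900.
(Since a = 4 > μ = 3.600, the bound 9/10 is < 1 and informative.)

P[X ≥ 4] ≤ 9/10 ≈ 0.900.


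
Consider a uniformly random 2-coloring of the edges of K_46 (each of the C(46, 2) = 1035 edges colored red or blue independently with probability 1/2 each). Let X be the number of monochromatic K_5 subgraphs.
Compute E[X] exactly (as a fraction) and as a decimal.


Let X = Σ_S X_S over the C(46, 5) = 1370754 subsets S of size 5, where X_S = 1 if the K_5 on S is monochromatic.
For a fixed S, the K_5 on S has C(5, 2) = 10 edges. P[all 10 edges red] = (1/2)^10, and likewise for blue, so P[monochromatic] = 2·(1/2)^10 = 2^{1 − 10} = 1/512.
By linearity: E[X] = C(46, 5) · 2^{1 − 10} = 1370754 · 1/512 = 685377/256.
Numerically: E[X] ≈ 2677.254.

E[X] = C(46,5)·2^(1−C(5,2)) = 685377/256 ≈ 2677.254.


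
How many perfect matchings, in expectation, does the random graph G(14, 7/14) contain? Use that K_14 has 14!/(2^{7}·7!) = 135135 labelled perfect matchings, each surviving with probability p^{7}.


K_14 has 14!/(2^{7}·7!) = 135135 labelled perfect matchings.
For each such perfect matching H, let X_H = 1 if all 7 edges of H are present in G. Then P[X_H = 1] = p^{7} = (1/2)^{7} = 1/128.
By linearity: E[X] = Σ_H E[X_H] = 135135 · p^{7} = 135135 · 1/128 = 135135/128.
Numerically: E[X] ≈ 1.06e+03.

E[X] = 135135 · (1/2)^{7} = 135135/128 ≈ 1.06e+03.


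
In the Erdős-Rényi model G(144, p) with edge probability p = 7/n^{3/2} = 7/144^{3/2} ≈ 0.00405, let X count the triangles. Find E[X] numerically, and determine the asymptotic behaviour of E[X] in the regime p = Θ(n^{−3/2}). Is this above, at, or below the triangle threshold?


Number of potential triangles: C(144, 3) = 487344.
Each occurs with probability p³ ≈ (0.00405)³ ≈ 6.64757e-08.
By linearity: E[X] = C(144, 3)·p³ ≈ 487344 · 6.64757e-08 ≈ 0.032.
Since α = 3/2 > 1, p = c/n^{3/2} = o(1/n) is below the triangle threshold p ~ 1/n. Asymptotically E[X] ~ (c³/6)·n^{3(1−α)} = (7³/6)·n^{-1.5} → 0, so by Markov's inequality G has no triangles w.h.p.

E[X] ≈ 0.032; in regime p = Θ(1/n^{3/2}) E[X] tends to 0 (below the triangle threshold p ~ 1/n).


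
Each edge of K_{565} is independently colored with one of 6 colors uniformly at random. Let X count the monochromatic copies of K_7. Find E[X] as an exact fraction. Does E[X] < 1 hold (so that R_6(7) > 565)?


E[X] = C(565, 7) · 6^{1 − 21} = 3513212521235560 · 6^{−20} = 3513212521235560/3656158440062976.
As a reduced fraction: E[X] = 439151565154445/457019805007872 ≈ 0.9609.
Is E[X] < 1? YES.
Since E[X] < 1, there exists a 6-coloring of K_{565} with no monochromatic K_7; hence R_6(7) > 565.

E[X] = 439151565154445/457019805007872 ≈ 0.9609; E[X] < 1, so R_6(7) > 565.


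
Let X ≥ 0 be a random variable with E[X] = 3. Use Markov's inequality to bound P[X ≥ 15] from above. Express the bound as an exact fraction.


μ = E[X] = 3, a = 15.
Markov: P[X ≥ 15] ≤ μ/a = (3)/15 = 1/5.
Numerically: ≈ 0.20000.
(Since a = 15 > μ = 3.00000, the bound 1/5 is < 1 and informative.)

P[X ≥ 15] ≤ 1/5 ≈ 0.20000.


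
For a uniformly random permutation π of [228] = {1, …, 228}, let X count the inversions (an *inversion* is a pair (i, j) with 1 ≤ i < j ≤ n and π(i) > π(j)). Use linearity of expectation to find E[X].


Write X = Σ X_I over the C(228, 2) = 25878 pairs i < j, with X_I the indicator of one inversion.
There are 25878 indicators.
For each fixed pair i < j, the values π(i) and π(j) are two distinct elements of {1, …, 228} in uniformly random order; by symmetry P[π(i) > π(j)] = 1/2.
By linearity: E[X] = 25878 · (1/2) = C(228, 2) · (1/2) = 25878/2 = 12939 ≈ 12939.000.

E[X] = 12939 = 12939.000.


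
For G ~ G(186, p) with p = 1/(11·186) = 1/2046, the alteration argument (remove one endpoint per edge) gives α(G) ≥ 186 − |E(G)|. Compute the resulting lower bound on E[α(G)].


E[|E(G)|] = C(186, 2)·p = 17205 · (1/2046) = 185/22.
E[α(G)] ≥ n − E[|E(G)|] = 186 − 185/22 = 3907/22.
Numerically: ≈ 177.591.
(This is only a lower bound; the true E[α(G)] may be larger.)

E[α(G)] ≥ 3907/22 ≈ 177.591.


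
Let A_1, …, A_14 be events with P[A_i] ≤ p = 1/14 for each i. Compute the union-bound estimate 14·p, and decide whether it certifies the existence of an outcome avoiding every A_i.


Union bound: P[∪_{i=1}^{14} A_i] ≤ Σ_i P[A_i] ≤ 14·p = 14·(1/14) = 1.
Numerically: 1 ≈ 1.0000.
Is 1 < 1? NO.
Since the bound 1 is ≥ 1, the union bound is uninformative here; it does NOT by itself certify existence.

14·p = 1 ≈ 1.0000; existence NOT certified by the union bound.


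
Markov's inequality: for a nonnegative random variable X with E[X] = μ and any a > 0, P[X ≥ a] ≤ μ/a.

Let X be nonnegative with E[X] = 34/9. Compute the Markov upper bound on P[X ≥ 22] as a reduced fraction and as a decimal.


μ = E[X] = 34/9, a = 22.
Markov: P[X ≥ 22] ≤ μ/a = (34/9)/22 = 17/99.
Numerically: ≈ 0.17172.
(Since a = 22 > μ = 3.77778, the bound 17/99 is < 1 and informative.)

P[X ≥ 22] ≤ 17/99 ≈ 0.17172.


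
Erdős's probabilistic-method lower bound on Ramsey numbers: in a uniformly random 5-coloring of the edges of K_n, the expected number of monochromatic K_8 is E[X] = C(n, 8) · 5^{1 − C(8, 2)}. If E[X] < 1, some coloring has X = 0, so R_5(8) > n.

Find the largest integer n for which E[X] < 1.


We need C(n, 8) · 5^{1 − 28} < 1, i.e. C(n, 8) < 5^{28 − 1} = 7450580596923828125.
Check values of n near the boundary:
  n = 858: C(858, 8) = 7049584530256467771; 7049584530256467771 < 7450580596923828125? YES
  n = 859: C(859, 8) = 7115855595170747139; 7115855595170747139 < 7450580596923828125? YES
  n = 860: C(860, 8) = 7182671140665308145; 7182671140665308145 < 7450580596923828125? YES
  n = 861: C(861, 8) = 7250034996615275865; 7250034996615275865 < 7450580596923828125? YES
  n = 862: C(862, 8) = 7317951015318931845; 7317951015318931845 < 7450580596923828125? YES
  n = 863: C(863, 8) = 7386423071602617757; 7386423071602617757 < 7450580596923828125? YES
  n = 864: C(864, 8) = 7455455062926006708; 7455455062926006708 < 7450580596923828125? NO
  n = 865: C(865, 8) = 7525050909487743060; 7525050909487743060 < 7450580596923828125? NO
The largest n with C(n, 8) < 7450580596923828125 is n = 863 (where E[X] = 7386423071602617757/7450580596923828125 ≈ 0.99139). Hence R_5(8) > 863, i.e. R_5(8) ≥ 864.

Largest n = 863; hence R_5(8) > 863.


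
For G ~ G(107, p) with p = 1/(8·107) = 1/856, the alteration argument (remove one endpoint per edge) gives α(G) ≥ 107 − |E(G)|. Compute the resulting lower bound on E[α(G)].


E[|E(G)|] = C(107, 2)·p = 5671 · (1/856) = 53/8.
E[α(G)] ≥ n − E[|E(G)|] = 107 − 53/8 = 803/8.
Numerically: ≈ 100.3750.
(This is only a lower bound; the true E[α(G)] may be larger.)

E[α(G)] ≥ 803/8 ≈ 100.3750.


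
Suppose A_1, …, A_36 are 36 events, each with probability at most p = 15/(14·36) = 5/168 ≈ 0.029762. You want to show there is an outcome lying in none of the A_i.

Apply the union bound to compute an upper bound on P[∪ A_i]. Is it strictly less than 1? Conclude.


Union bound: P[∪_{i=1}^{36} A_i] ≤ Σ_i P[A_i] ≤ 36·p = 36·(5/168) = 15/14.
Numerically: 15/14 ≈ 1.071429.
Is 15/14 < 1? NO.
Since the bound 15/14 is ≥ 1, the union bound is uninformative here; it does NOT by itself certify existence.

36·p = 15/14 ≈ 1.071429; existence NOT certified by the union bound.


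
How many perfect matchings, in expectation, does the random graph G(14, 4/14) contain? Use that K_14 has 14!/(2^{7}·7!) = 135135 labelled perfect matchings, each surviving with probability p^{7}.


K_14 has 14!/(2^{7}·7!) = 135135 labelled perfect matchings.
For each such perfect matching H, let X_H = 1 if all 7 edges of H are present in G. Then P[X_H = 1] = p^{7} = (2/7)^{7} = 128/823543.
By linearity of expectation: E[X] = Σ_H E[X_H] = 135135 · p^{7} = 135135 · 128/823543 = 2471040/117649.
Numerically: E[X] ≈ 21.0035.

E[X] = 135135 · (2/7)^{7} = 2471040/117649 ≈ 21.0035.


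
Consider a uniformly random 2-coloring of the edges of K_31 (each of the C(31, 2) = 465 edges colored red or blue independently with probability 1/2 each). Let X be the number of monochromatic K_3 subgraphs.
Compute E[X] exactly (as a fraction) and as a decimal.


Let X = Σ_S X_S over the C(31, 3) = 4495 subsets S of size 3, where X_S = 1 if the K_3 on S is monochromatic.
For a fixed S, the K_3 on S has C(3, 2) = 3 edges. P[all 3 edges red] = (1/2)^3, and likewise for blue, so P[monochromatic] = 2·(1/2)^3 = 2^{1 − 3} = 1/4.
By linearity of expectation: E[X] = C(31, 3) · 2^{1 − 3} = 4495 · 1/4 = 4495/4.
Numerically: E[X] ≈ 1123.7500.

E[X] = C(31,3)·2^(1−C(3,2)) = 4495/4 ≈ 1123.7500.


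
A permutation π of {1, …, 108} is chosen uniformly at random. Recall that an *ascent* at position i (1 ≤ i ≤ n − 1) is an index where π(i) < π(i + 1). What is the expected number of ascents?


Write X = Σ X_I over i = 1, …, 107, with X_I the indicator of one ascent.
There are 107 indicators.
For each fixed i, the pair (π(i), π(i+1)) is a uniformly random ordered pair of distinct values from {1, …, 108}; by symmetry P[π(i) < π(i+1)] = 1/2.
By linearity: E[X] = 107 · (1/2) = (108 − 1) · (1/2) = 107/2 ≈ 53.500000.

E[X] = 107/2 = 53.500000.


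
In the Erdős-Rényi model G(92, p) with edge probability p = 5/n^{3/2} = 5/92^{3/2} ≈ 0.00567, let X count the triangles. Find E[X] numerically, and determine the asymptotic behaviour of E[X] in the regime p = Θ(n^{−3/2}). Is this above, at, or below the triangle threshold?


Number of potential triangles: C(92, 3) = 125580.
Each occurs with probability p³ ≈ (0.00567)³ ≈ 1.81913e-07.
By linearity: E[X] = C(92, 3)·p³ ≈ 125580 · 1.81913e-07 ≈ 0.023.
Since α = 3/2 > 1, p = c/n^{3/2} = o(1/n) is below the triangle threshold p ~ 1/n. Asymptotically E[X] ~ (c³/6)·n^{3(1−α)} = (5³/6)·n^{-1.5} → 0, so by Markov's inequality G has no triangles w.h.p.

E[X] ≈ 0.023; in regime p = Θ(1/n^{3/2}) E[X] tends to 0 (below the triangle threshold p ~ 1/n).


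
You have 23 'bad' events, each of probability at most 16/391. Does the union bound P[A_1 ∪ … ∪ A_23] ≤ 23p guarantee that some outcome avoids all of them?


Union bound: P[∪_{i=1}^{23} A_i] ≤ Σ_i P[A_i] ≤ 23·p = 23·(16/391) = 16/17.
Numerically: 16/17 ≈ 0.941176.
Is 16/17 < 1? YES.
Since P[∪ A_i] ≤ 16/17 < 1, the complement has P[∩ A_i^c] ≥ 1 − 16/17 = 1/17 > 0, so some outcome avoids every A_i.

23·p = 16/17 ≈ 0.941176; existence CERTIFIED by the union bound.


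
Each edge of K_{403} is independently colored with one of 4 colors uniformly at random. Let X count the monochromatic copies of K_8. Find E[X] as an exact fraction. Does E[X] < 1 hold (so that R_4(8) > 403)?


E[X] = C(403, 8) · 4^{1 − 28} = 16090020602228430 · 4^{−27} = 16090020602228430/18014398509481984.
As a reduced fraction: E[X] = 8045010301114215/9007199254740992 ≈ 0.893176.
Is E[X] < 1? YES.
Since E[X] < 1, there exists a 4-coloring of K_{403} with no monochromatic K_8; hence R_4(8) > 403.

E[X] = 8045010301114215/9007199254740992 ≈ 0.893176; E[X] < 1, so R_4(8) > 403.


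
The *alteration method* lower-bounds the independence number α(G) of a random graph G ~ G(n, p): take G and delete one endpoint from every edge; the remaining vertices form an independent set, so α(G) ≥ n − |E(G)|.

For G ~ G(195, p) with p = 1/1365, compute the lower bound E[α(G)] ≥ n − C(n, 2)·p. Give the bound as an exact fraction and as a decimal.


E[|E(G)|] = C(195, 2)·p = 18915 · (1/1365) = 97/7.
E[α(G)] ≥ n − E[|E(G)|] = 195 − 97/7 = 1268/7.
Numerically: ≈ 181.1429.
(This is only a lower bound; the true E[α(G)] may be larger.)

E[α(G)] ≥ 1268/7 ≈ 181.1429.


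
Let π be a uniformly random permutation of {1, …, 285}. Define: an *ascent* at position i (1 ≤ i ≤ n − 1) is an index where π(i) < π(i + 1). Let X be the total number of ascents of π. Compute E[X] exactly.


Write X = Σ X_I over i = 1, …, 284, with X_I the indicator of one ascent.
There are 284 indicators.
For each fixed i, the pair (π(i), π(i+1)) is a uniformly random ordered pair of distinct values from {1, …, 285}; by symmetry P[π(i) < π(i+1)] = 1/2.
By linearity: E[X] = 284 · (1/2) = (285 − 1) · (1/2) = 142 ≈ 142.000000.

E[X] = 142 = 142.000000.


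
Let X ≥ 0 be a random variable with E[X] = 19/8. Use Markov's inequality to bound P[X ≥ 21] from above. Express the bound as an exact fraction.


μ = E[X] = 19/8, a = 21.
Markov: P[X ≥ 21] ≤ μ/a = (19/8)/21 = 19/168.
Numerically: ≈ 0.1131.
(Since a = 21 > μ = 2.3750, the bound 19/168 is < 1 and informative.)

P[X ≥ 21] ≤ 19/168 ≈ 0.1131.


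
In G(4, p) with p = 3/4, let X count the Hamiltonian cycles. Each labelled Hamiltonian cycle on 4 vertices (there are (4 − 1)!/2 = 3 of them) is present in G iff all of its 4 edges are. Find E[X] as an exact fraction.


K_4 has (4 − 1)!/2 = 3 labelled Hamiltonian cycles.
For each such Hamiltonian cycle H, let X_H = 1 if all 4 edges of H are present in G. Then P[X_H = 1] = p^{4} = (3/4)^{4} = 81/256.
Summing the indicators: E[X] = Σ_H E[X_H] = 3 · p^{4} = 3 · 81/256 = 243/256.
Numerically: E[X] ≈ 0.949.

E[X] = 3 · (3/4)^{4} = 243/256 ≈ 0.949.


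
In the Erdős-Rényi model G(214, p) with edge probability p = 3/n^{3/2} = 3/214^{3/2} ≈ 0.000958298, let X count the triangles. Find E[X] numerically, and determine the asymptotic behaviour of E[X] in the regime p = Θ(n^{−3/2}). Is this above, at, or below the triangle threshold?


Number of potential triangles: C(214, 3) = 1610564.
Each occurs with probability p³ ≈ (0.000958298)³ ≈ 8.80038727e-10.
By linearity: E[X] = C(214, 3)·p³ ≈ 1610564 · 8.80038727e-10 ≈ 0.001417.
Since α = 3/2 > 1, p = c/n^{3/2} = o(1/n) is below the triangle threshold p ~ 1/n. Asymptotically E[X] ~ (c³/6)·n^{3(1−α)} = (3³/6)·n^{-1.5} → 0, so by Markov's inequality G has no triangles w.h.p.

E[X] ≈ 0.001417; in regime p = Θ(1/n^{3/2}) E[X] tends to 0 (below the triangle threshold p ~ 1/n).


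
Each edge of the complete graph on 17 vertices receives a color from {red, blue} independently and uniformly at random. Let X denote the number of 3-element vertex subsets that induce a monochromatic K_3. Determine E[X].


Let X = Σ_S X_S over the C(17, 3) = 680 subsets S of size 3, where X_S = 1 if the K_3 on S is monochromatic.
For a fixed S, the K_3 on S has C(3, 2) = 3 edges. P[all 3 edges red] = (1/2)^3, and likewise for blue, so P[monochromatic] = 2·(1/2)^3 = 2^{1 − 3} = 1/4.
By linearity of expectation: E[X] = C(17, 3) · 2^{1 − 3} = 680 · 1/4 = 170.
Numerically: E[X] ≈ 170.000.

E[X] = C(17,3)·2^(1−C(3,2)) = 170 ≈ 170.000.


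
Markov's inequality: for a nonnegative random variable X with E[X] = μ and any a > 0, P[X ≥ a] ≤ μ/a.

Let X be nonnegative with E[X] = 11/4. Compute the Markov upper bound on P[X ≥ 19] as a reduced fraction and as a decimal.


μ = E[X] = 11/4, a = 19.
Markov: P[X ≥ 19] ≤ μ/a = (11/4)/19 = 11/76.
Numerically: ≈ 0.144737.
(Since a = 19 > μ = 2.750000, the bound 11/76 is < 1 and informative.)

P[X ≥ 19] ≤ 11/76 ≈ 0.144737.


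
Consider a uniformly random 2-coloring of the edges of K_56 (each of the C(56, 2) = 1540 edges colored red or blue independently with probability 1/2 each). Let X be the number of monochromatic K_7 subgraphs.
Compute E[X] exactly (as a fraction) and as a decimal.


Let X = Σ_S X_S over the C(56, 7) = 231917400 subsets S of size 7, where X_S = 1 if the K_7 on S is monochromatic.
For a fixed S, the K_7 on S has C(7, 2) = 21 edges. P[all 21 edges red] = (1/2)^21, and likewise for blue, so P[monochromatic] = 2·(1/2)^21 = 2^{1 − 21} = 1/1048576.
By linearity: E[X] = C(56, 7) · 2^{1 − 21} = 231917400 · 1/1048576 = 28989675/131072.
Numerically: E[X] ≈ 221.17367.

E[X] = C(56,7)·2^(1−C(7,2)) = 28989675/131072 ≈ 221.17367.


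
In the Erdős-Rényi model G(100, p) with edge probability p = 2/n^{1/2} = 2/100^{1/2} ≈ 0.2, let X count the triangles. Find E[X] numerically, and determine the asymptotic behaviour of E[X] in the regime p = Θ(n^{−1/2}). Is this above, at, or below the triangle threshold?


Number of potential triangles: C(100, 3) = 161700.
Each occurs with probability p³ ≈ (0.2)³ ≈ 8.0000000e-03.
By linearity: E[X] = C(100, 3)·p³ ≈ 161700 · 8.0000000e-03 ≈ 1293.60000.
Since α = 1/2 < 1, p = c/n^{1/2} ≫ 1/n is above the triangle threshold p ~ 1/n. Asymptotically E[X] ~ (c³/6)·n^{3(1−α)} = (2³/6)·n^{1.5} → ∞; triangles are abundant w.h.p.

E[X] ≈ 1293.60000; in regime p = Θ(1/n^{1/2}) E[X] diverges (above the triangle threshold p ~ 1/n).


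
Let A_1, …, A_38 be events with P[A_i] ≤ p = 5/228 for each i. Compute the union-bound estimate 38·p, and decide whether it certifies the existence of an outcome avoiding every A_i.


Union bound: P[∪_{i=1}^{38} A_i] ≤ Σ_i P[A_i] ≤ 38·p = 38·(5/228) = 5/6.
Numerically: 5/6 ≈ 0.8333333.
Is 5/6 < 1? YES.
Since P[∪ A_i] ≤ 5/6 < 1, the complement has P[∩ A_i^c] ≥ 1 − 5/6 = 1/6 > 0, so some outcome avoids every A_i.

38·p = 5/6 ≈ 0.8333333; existence CERTIFIED by the union bound.


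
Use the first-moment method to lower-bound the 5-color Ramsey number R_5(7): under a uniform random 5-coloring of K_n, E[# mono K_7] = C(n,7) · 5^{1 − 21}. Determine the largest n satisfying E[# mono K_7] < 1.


We need C(n, 7) · 5^{1 − 21} < 1, i.e. C(n, 7) < 5^{21 − 1} = 95367431640625.
Check values of n near the boundary:
  n = 337: C(337, 7) = 91989916924632; 91989916924632 < 95367431640625? YES
  n = 338: C(338, 7) = 93935323022736; 93935323022736 < 95367431640625? YES
  n = 339: C(339, 7) = 95915887062372; 95915887062372 < 95367431640625? NO
The largest n with C(n, 7) < 95367431640625 is n = 338 (where E[X] = 93935323022736/95367431640625 ≈ 0.98498). Hence R_5(7) > 338, i.e. R_5(7) ≥ 339.

Largest n = 338; hence R_5(7) > 338.


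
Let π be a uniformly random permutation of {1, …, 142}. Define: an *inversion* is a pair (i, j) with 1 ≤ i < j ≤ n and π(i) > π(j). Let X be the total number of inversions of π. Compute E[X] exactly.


Write X = Σ X_I over the C(142, 2) = 10011 pairs i < j, with X_I the indicator of one inversion.
There are 10011 indicators.
For each fixed pair i < j, the values π(i) and π(j) are two distinct elements of {1, …, 142} in uniformly random order; by symmetry P[π(i) > π(j)] = 1/2.
By linearity: E[X] = 10011 · (1/2) = C(142, 2) · (1/2) = 10011/2 = 10011/2 ≈ 5005.500000.

E[X] = 10011/2 = 5005.500000.


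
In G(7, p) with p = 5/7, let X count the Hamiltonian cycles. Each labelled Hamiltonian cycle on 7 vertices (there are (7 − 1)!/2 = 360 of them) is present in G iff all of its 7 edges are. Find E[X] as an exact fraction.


K_7 has (7 − 1)!/2 = 360 labelled Hamiltonian cycles.
For each such Hamiltonian cycle H, let X_H = 1 if all 7 edges of H are present in G. Then P[X_H = 1] = p^{7} = (5/7)^{7} = 78125/823543.
By linearity: E[X] = Σ_H E[X_H] = 360 · p^{7} = 360 · 78125/823543 = 28125000/823543.
Numerically: E[X] ≈ 34.15.

E[X] = 360 · (5/7)^{7} = 28125000/823543 ≈ 34.15.


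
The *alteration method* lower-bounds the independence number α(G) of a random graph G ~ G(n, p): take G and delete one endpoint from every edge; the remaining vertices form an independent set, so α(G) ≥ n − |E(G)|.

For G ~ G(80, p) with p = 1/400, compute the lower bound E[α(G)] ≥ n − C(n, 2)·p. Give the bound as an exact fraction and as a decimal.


E[|E(G)|] = C(80, 2)·p = 3160 · (1/400) = 79/10.
E[α(G)] ≥ n − E[|E(G)|] = 80 − 79/10 = 721/10.
Numerically: ≈ 72.100000.
(This is only a lower bound; the true E[α(G)] may be larger.)

E[α(G)] ≥ 721/10 ≈ 72.100000.


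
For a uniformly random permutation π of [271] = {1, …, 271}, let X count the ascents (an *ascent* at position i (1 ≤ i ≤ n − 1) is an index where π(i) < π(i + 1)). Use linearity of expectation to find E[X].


Write X = Σ X_I over i = 1, …, 270, with X_I the indicator of one ascent.
There are 270 indicators.
For each fixed i, the pair (π(i), π(i+1)) is a uniformly random ordered pair of distinct values from {1, …, 271}; by symmetry P[π(i) < π(i+1)] = 1/2.
By linearity: E[X] = 270 · (1/2) = (271 − 1) · (1/2) = 135 ≈ 135.00000.

E[X] = 135 = 135.00000.


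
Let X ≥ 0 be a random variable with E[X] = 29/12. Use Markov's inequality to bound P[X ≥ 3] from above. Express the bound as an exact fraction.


μ = E[X] = 29/12, a = 3.
Markov: P[X ≥ 3] ≤ μ/a = (29/12)/3 = 29/36.
Numerically: ≈ 0.8056.
(Since a = 3 > μ = 2.4167, the bound 29/36 is < 1 and informative.)

P[X ≥ 3] ≤ 29/36 ≈ 0.8056.


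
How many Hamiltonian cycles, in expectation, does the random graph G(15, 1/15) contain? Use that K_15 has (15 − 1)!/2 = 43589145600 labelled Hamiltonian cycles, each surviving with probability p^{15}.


K_15 has (15 − 1)!/2 = 43589145600 labelled Hamiltonian cycles.
For each such Hamiltonian cycle H, let X_H = 1 if all 15 edges of H are present in G. Then P[X_H = 1] = p^{15} = (1/15)^{15} = 1/437893890380859375.
Summing the indicators: E[X] = Σ_H E[X_H] = 43589145600 · p^{15} = 43589145600 · 1/437893890380859375 = 7175168/72081298828125.
Numerically: E[X] ≈ 9.9543e-08.

E[X] = 43589145600 · (1/15)^{15} = 7175168/72081298828125 ≈ 9.9543e-08.


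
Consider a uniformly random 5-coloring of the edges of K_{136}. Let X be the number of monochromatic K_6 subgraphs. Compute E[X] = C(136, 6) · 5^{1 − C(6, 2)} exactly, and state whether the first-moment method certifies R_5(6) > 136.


E[X] = C(136, 6) · 5^{1 − 15} = 7858539612 · 5^{−14} = 7858539612/6103515625.
As a reduced fraction: E[X] = 7858539612/6103515625 ≈ 1.2875431.
Is E[X] < 1? NO.
Since E[X] ≥ 1, the first-moment bound is inconclusive at n = 136; it does NOT by itself certify R_5(6) > 136.

E[X] = 7858539612/6103515625 ≈ 1.2875431; E[X] ≥ 1; first-moment method inconclusive here.


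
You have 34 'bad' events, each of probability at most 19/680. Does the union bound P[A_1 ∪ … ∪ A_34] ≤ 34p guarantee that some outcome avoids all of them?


Union bound: P[∪_{i=1}^{34} A_i] ≤ Σ_i P[A_i] ≤ 34·p = 34·(19/680) = 19/20.
Numerically: 19/20 ≈ 0.950.
Is 19/20 < 1? YES.
Since P[∪ A_i] ≤ 19/20 < 1, the complement has P[∩ A_i^c] ≥ 1 − 19/20 = 1/20 > 0, so some outcome avoids every A_i.

34·p = 19/20 ≈ 0.950; existence CERTIFIED by the union bound.


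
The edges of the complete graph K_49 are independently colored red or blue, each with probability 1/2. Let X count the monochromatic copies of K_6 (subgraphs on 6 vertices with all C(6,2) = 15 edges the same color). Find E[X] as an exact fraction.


Let X = Σ_S X_S over the C(49, 6) = 13983816 subsets S of size 6, where X_S = 1 if the K_6 on S is monochromatic.
For a fixed S, the K_6 on S has C(6, 2) = 15 edges. P[all 15 edges red] = (1/2)^15, and likewise for blue, so P[monochromatic] = 2·(1/2)^15 = 2^{1 − 15} = 1/16384.
Summing: E[X] = C(49, 6) · 2^{1 − 15} = 13983816 · 1/16384 = 1747977/2048.
Numerically: E[X] ≈ 853.504.

E[X] = C(49,6)·2^(1−C(6,2)) = 1747977/2048 ≈ 853.504.


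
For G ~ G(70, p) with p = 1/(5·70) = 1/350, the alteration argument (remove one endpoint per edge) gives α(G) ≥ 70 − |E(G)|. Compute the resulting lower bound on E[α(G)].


E[|E(G)|] = C(70, 2)·p = 2415 · (1/350) = 69/10.
E[α(G)] ≥ n − E[|E(G)|] = 70 − 69/10 = 631/10.
Numerically: ≈ 63.1000.
(This is only a lower bound; the true E[α(G)] may be larger.)

E[α(G)] ≥ 631/10 ≈ 63.1000.


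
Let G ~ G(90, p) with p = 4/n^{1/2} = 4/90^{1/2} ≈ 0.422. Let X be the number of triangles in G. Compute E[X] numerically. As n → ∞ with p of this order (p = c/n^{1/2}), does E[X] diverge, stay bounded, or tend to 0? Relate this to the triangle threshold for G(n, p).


Number of potential triangles: C(90, 3) = 117480.
Each occurs with probability p³ ≈ (0.422)³ ≈ 7.49577e-02.
By linearity: E[X] = C(90, 3)·p³ ≈ 117480 · 7.49577e-02 ≈ 8806.030.
Since α = 1/2 < 1, p = c/n^{1/2} ≫ 1/n is above the triangle threshold p ~ 1/n. Asymptotically E[X] ~ (c³/6)·n^{3(1−α)} = (4³/6)·n^{1.5} → ∞; triangles are abundant w.h.p.

E[X] ≈ 8806.030; in regime p = Θ(1/n^{1/2}) E[X] diverges (above the triangle threshold p ~ 1/n).


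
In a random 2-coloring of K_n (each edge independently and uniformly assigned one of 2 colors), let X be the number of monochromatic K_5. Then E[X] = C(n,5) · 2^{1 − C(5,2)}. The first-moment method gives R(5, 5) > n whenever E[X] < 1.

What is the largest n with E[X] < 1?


We need C(n, 5) · 2^{1 − 10} < 1, i.e. C(n, 5) < 2^{10 − 1} = 512.
Check values of n near the boundary:
  n = 7: C(7, 5) = 21; 21 < 512? YES
  n = 8: C(8, 5) = 56; 56 < 512? YES
  n = 9: C(9, 5) = 126; 126 < 512? YES
  n = 10: C(10, 5) = 252; 252 < 512? YES
  n = 11: C(11, 5) = 462; 462 < 512? YES
  n = 12: C(12, 5) = 792; 792 < 512? NO
The largest n with C(n, 5) < 512 is n = 11 (where E[X] = 231/256 ≈ 0.902344). Hence R(5, 5) > 11, i.e. R(5, 5) ≥ 12.

Largest n = 11; hence R(5, 5) > 11.


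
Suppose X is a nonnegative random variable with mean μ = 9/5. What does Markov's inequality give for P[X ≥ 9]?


μ = E[X] = 9/5, a = 9.
Markov: P[X ≥ 9] ≤ μ/a = (9/5)/9 = 1/5.
Numerically: ≈ 0.2000.
(Since a = 9 > μ = 1.8000, the bound 1/5 is < 1 and informative.)

P[X ≥ 9] ≤ 1/5 ≈ 0.2000.


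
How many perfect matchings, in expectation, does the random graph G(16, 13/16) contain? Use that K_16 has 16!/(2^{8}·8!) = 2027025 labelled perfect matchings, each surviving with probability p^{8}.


K_16 has 16!/(2^{8}·8!) = 2027025 labelled perfect matchings.
For each such perfect matching H, let X_H = 1 if all 8 edges of H are present in G. Then P[X_H = 1] = p^{8} = (13/16)^{8} = 815730721/4294967296.
By linearity: E[X] = Σ_H E[X_H] = 2027025 · p^{8} = 2027025 · 815730721/4294967296 = 1653506564735025/4294967296.
Numerically: E[X] ≈ 3.85e+05.

E[X] = 2027025 · (13/16)^{8} = 1653506564735025/4294967296 ≈ 3.85e+05.


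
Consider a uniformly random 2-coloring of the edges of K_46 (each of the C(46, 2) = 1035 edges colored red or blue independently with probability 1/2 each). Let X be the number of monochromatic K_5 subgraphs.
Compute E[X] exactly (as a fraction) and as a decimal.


Let X = Σ_S X_S over the C(46, 5) = 1370754 subsets S of size 5, where X_S = 1 if the K_5 on S is monochromatic.
For a fixed S, the K_5 on S has C(5, 2) = 10 edges. P[all 10 edges red] = (1/2)^10, and likewise for blue, so P[monochromatic] = 2·(1/2)^10 = 2^{1 − 10} = 1/512.
By linearity: E[X] = C(46, 5) · 2^{1 − 10} = 1370754 · 1/512 = 685377/256.
Numerically: E[X] ≈ 2677.2539.

E[X] = C(46,5)·2^(1−C(5,2)) = 685377/256 ≈ 2677.2539.


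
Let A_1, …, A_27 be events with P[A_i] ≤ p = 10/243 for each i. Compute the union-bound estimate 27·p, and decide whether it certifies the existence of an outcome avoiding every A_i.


Union bound: P[∪_{i=1}^{27} A_i] ≤ Σ_i P[A_i] ≤ 27·p = 27·(10/243) = 10/9.
Numerically: 10/9 ≈ 1.11111.
Is 10/9 < 1? NO.
Since the bound 10/9 is ≥ 1, the union bound is uninformative here; it does NOT by itself certify existence.

27·p = 10/9 ≈ 1.11111; existence NOT certified by the union bound.


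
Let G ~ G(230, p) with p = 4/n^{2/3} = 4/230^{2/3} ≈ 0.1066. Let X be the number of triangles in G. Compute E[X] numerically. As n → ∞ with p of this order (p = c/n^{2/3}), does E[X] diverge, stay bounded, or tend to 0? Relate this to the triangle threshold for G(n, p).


Number of potential triangles: C(230, 3) = 2001460.
Each occurs with probability p³ ≈ (0.1066)³ ≈ 1.209830e-03.
By linearity: E[X] = C(230, 3)·p³ ≈ 2001460 · 1.209830e-03 ≈ 2421.4261.
Since α = 2/3 < 1, p = c/n^{2/3} ≫ 1/n is above the triangle threshold p ~ 1/n. Asymptotically E[X] ~ (c³/6)·n^{3(1−α)} = (4³/6)·n^{1} → ∞; triangles are abundant w.h.p.

E[X] ≈ 2421.4261; in regime p = Θ(1/n^{2/3}) E[X] diverges (above the triangle threshold p ~ 1/n).


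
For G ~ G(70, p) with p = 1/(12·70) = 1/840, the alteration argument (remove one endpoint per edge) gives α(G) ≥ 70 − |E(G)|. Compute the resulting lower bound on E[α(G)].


E[|E(G)|] = C(70, 2)·p = 2415 · (1/840) = 23/8.
E[α(G)] ≥ n − E[|E(G)|] = 70 − 23/8 = 537/8.
Numerically: ≈ 67.1250.
(This is only a lower bound; the true E[α(G)] may be larger.)

E[α(G)] ≥ 537/8 ≈ 67.1250.


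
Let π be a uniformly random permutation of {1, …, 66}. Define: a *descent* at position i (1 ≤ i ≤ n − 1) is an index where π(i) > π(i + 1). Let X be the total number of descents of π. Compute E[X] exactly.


Write X = Σ X_I over i = 1, …, 65, with X_I the indicator of one descent.
There are 65 indicators.
For each fixed i, the pair (π(i), π(i+1)) is a uniformly random ordered pair of distinct values from {1, …, 66}; by symmetry P[π(i) > π(i+1)] = 1/2.
By linearity: E[X] = 65 · (1/2) = (66 − 1) · (1/2) = 65/2 ≈ 32.500000.

E[X] = 65/2 = 32.500000.


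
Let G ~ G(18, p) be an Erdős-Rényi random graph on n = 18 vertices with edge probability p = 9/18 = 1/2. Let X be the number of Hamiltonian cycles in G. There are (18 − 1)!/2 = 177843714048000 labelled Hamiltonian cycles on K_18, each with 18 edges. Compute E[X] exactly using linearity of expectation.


K_18 has (18 − 1)!/2 = 177843714048000 labelled Hamiltonian cycles.
For each such Hamiltonian cycle H, let X_H = 1 if all 18 edges of H are present in G. Then P[X_H = 1] = p^{18} = (1/2)^{18} = 1/262144.
By linearity: E[X] = Σ_H E[X_H] = 177843714048000 · p^{18} = 177843714048000 · 1/262144 = 10854718875/16.
Numerically: E[X] ≈ 6.78e+08.

E[X] = 177843714048000 · (1/2)^{18} = 10854718875/16 ≈ 6.78e+08.


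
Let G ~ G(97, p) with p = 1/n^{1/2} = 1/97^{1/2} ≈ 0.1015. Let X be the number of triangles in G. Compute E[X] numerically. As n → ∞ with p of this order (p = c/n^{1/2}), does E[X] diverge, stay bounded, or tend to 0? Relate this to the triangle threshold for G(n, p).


Number of potential triangles: C(97, 3) = 147440.
Each occurs with probability p³ ≈ (0.1015)³ ≈ 1.046749e-03.
By linearity: E[X] = C(97, 3)·p³ ≈ 147440 · 1.046749e-03 ≈ 154.3326.
Since α = 1/2 < 1, p = c/n^{1/2} ≫ 1/n is above the triangle threshold p ~ 1/n. Asymptotically E[X] ~ (c³/6)·n^{3(1−α)} = (1³/6)·n^{1.5} → ∞; triangles are abundant w.h.p.

E[X] ≈ 154.3326; in regime p = Θ(1/n^{1/2}) E[X] diverges (above the triangle threshold p ~ 1/n).


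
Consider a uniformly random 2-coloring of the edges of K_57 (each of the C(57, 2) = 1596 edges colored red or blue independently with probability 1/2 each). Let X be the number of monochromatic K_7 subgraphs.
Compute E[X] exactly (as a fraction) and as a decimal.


Let X = Σ_S X_S over the C(57, 7) = 264385836 subsets S of size 7, where X_S = 1 if the K_7 on S is monochromatic.
For a fixed S, the K_7 on S has C(7, 2) = 21 edges. P[all 21 edges red] = (1/2)^21, and likewise for blue, so P[monochromatic] = 2·(1/2)^21 = 2^{1 − 21} = 1/1048576.
Summing: E[X] = C(57, 7) · 2^{1 − 21} = 264385836 · 1/1048576 = 66096459/262144.
Numerically: E[X] ≈ 252.138.

E[X] = C(57,7)·2^(1−C(7,2)) = 66096459/262144 ≈ 252.138.


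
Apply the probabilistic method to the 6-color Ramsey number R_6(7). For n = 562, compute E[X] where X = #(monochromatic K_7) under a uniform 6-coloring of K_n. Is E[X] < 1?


E[X] = C(562, 7) · 6^{1 − 21} = 3384017972944752 · 6^{−20} = 3384017972944752/3656158440062976.
As a reduced fraction: E[X] = 70500374436349/76169967501312 ≈ 0.926.
Is E[X] < 1? YES.
Since E[X] < 1, there exists a 6-coloring of K_{562} with no monochromatic K_7; hence R_6(7) > 562.

E[X] = 70500374436349/76169967501312 ≈ 0.926; E[X] < 1, so R_6(7) > 562.


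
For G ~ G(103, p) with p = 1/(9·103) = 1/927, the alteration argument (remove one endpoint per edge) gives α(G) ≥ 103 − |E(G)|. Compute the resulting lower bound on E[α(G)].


E[|E(G)|] = C(103, 2)·p = 5253 · (1/927) = 17/3.
E[α(G)] ≥ n − E[|E(G)|] = 103 − 17/3 = 292/3.
Numerically: ≈ 97.333333.
(This is only a lower bound; the true E[α(G)] may be larger.)

E[α(G)] ≥ 292/3 ≈ 97.333333.


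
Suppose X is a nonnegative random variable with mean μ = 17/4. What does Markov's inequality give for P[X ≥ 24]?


μ = E[X] = 17/4, a = 24.
Markov: P[X ≥ 24] ≤ μ/a = (17/4)/24 = 17/96.
Numerically: ≈ 0.17708.
(Since a = 24 > μ = 4.25000, the bound 17/96 is < 1 and informative.)

P[X ≥ 24] ≤ 17/96 ≈ 0.17708.


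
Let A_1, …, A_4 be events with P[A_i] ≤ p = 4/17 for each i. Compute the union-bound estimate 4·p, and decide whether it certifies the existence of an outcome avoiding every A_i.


Union bound: P[∪_{i=1}^{4} A_i] ≤ Σ_i P[A_i] ≤ 4·p = 4·(4/17) = 16/17.
Numerically: 16/17 ≈ 0.9411765.
Is 16/17 < 1? YES.
Since P[∪ A_i] ≤ 16/17 < 1, the complement has P[∩ A_i^c] ≥ 1 − 16/17 = 1/17 > 0, so some outcome avoids every A_i.

4·p = 16/17 ≈ 0.9411765; existence CERTIFIED by the union bound.


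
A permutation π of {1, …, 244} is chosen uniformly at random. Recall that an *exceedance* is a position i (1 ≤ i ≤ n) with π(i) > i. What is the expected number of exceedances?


Write X = Σ_{i=1}^{244} X_i, where X_i = 1_{π(i) > i}.
For each fixed i, π(i) is uniform over {1, …, 244} (marginal of a uniform permutation), so P[π(i) > i] = (n − i)/n. Summing: Σ_{i=1}^{244} (n − i)/n = (0 + 1 + … + 243)/244 = 244(244 − 1)/(2·244) = (244 − 1)/2.
Hence E[X] = Σ_{i=1}^{244} (244 − i)/244 = 243/2 ≈ 121.50000.

E[X] = 243/2 = 121.50000.


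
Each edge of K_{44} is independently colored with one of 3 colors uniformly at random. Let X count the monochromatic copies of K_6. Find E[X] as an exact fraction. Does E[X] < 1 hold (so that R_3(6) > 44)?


E[X] = C(44, 6) · 3^{1 − 15} = 7059052 · 3^{−14} = 7059052/4782969.
As a reduced fraction: E[X] = 7059052/4782969 ≈ 1.47587.
Is E[X] < 1? NO.
Since E[X] ≥ 1, the first-moment bound is inconclusive at n = 44; it does NOT by itself certify R_3(6) > 44.

E[X] = 7059052/4782969 ≈ 1.47587; E[X] ≥ 1; first-moment method inconclusive here.


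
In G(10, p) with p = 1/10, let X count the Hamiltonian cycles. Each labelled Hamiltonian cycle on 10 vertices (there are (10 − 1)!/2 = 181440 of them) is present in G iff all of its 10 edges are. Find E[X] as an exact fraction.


K_10 has (10 − 1)!/2 = 181440 labelled Hamiltonian cycles.
For each such Hamiltonian cycle H, let X_H = 1 if all 10 edges of H are present in G. Then P[X_H = 1] = p^{10} = (1/10)^{10} = 1/10000000000.
By linearity of expectation: E[X] = Σ_H E[X_H] = 181440 · p^{10} = 181440 · 1/10000000000 = 567/31250000.
Numerically: E[X] ≈ 1.814e-05.

E[X] = 181440 · (1/10)^{10} = 567/31250000 ≈ 1.814e-05.


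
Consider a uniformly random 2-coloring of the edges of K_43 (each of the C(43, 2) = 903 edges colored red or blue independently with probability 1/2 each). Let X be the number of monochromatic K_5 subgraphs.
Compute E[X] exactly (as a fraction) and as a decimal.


Let X = Σ_S X_S over the C(43, 5) = 962598 subsets S of size 5, where X_S = 1 if the K_5 on S is monochromatic.
For a fixed S, the K_5 on S has C(5, 2) = 10 edges. P[all 10 edges red] = (1/2)^10, and likewise for blue, so P[monochromatic] = 2·(1/2)^10 = 2^{1 − 10} = 1/512.
Summing: E[X] = C(43, 5) · 2^{1 − 10} = 962598 · 1/512 = 481299/256.
Numerically: E[X] ≈ 1880.074.

E[X] = C(43,5)·2^(1−C(5,2)) = 481299/256 ≈ 1880.074.
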